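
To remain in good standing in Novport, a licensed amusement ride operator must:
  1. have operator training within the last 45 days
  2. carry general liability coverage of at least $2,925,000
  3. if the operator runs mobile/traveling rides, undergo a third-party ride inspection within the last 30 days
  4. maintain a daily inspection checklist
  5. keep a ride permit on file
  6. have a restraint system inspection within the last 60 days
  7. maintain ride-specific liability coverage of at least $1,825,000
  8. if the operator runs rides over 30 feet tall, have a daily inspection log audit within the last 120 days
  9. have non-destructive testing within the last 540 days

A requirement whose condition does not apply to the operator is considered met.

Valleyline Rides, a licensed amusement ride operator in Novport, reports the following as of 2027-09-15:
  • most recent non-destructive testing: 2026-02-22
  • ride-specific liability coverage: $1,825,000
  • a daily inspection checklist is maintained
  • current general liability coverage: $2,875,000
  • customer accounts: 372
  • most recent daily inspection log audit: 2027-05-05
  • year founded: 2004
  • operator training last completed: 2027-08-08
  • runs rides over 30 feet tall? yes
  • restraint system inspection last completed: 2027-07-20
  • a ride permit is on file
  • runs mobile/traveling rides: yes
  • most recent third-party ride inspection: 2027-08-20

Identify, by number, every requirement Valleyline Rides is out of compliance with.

2, 8, 9

1. operator training 38 days ago vs limit 45 → met
2. general liability coverage $2,875,000 < $2,925,000 → not met
3. condition 'runs mobile/traveling rides' holds; third-party ride inspection 26 days ago vs limit 30 → met
4. daily inspection checklist present → met
5. ride permit present → met
6. restraint system inspection 57 days ago vs limit 60 → met
7. ride-specific liability coverage $1,825,000 ≥ $1,825,000 → met
8. condition 'runs rides over 30 feet tall' holds; daily inspection log audit 133 days ago vs limit 120 → not met
9. non-destructive testing 570 days ago vs limit 540 → not met
Not met: 2, 8, 9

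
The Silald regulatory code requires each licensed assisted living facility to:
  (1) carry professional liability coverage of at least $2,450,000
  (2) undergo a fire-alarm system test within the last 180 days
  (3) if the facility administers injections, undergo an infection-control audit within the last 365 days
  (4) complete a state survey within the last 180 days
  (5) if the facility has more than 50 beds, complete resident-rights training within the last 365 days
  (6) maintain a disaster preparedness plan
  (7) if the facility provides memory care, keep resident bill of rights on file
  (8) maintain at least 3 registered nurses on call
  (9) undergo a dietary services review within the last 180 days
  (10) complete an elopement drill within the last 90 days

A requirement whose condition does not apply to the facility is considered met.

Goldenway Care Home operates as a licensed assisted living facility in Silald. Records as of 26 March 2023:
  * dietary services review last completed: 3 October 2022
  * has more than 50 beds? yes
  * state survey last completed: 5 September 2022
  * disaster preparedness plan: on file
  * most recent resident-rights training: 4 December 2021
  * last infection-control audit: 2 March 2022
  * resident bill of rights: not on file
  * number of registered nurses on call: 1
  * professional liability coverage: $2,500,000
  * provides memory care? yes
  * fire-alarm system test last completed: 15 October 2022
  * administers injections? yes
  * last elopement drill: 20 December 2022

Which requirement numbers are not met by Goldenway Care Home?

3, 4, 5, 7, 8, 10

1. professional liability coverage $2,500,000 ≥ $2,450,000 → met
2. fire-alarm system test 162 days ago vs limit 180 → met
3. condition 'administers injections' holds; infection-control audit 389 days ago vs limit 365 → not met
4. state survey 202 days ago vs limit 180 → not met
5. condition 'has more than 50 beds' holds; resident-rights training 477 days ago vs limit 365 → not met
6. disaster preparedness plan present → met
7. condition 'provides memory care' holds; resident bill of rights absent → not met
8. registered nurses on call 1 < 3 → not met
9. dietary services review 174 days ago vs limit 180 → met
10. elopement drill 96 days ago vs limit 90 → not met
Not met: 3, 4, 5, 7, 8, 10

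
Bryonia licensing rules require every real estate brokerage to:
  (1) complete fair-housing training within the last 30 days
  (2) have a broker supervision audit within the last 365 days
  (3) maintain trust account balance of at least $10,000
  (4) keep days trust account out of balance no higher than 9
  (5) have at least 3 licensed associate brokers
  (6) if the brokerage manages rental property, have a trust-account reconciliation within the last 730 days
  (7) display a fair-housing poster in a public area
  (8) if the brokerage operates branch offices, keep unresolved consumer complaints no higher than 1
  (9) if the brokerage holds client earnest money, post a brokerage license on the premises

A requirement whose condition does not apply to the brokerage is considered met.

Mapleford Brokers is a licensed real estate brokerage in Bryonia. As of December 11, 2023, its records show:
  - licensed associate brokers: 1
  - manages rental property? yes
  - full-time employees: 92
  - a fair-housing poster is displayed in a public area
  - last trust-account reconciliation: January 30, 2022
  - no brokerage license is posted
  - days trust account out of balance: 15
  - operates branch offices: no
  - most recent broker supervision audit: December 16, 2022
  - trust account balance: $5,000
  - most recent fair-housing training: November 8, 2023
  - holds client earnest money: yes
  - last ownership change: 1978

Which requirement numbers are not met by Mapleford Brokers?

1. fair-housing training 33 days ago vs limit 30 → not met
2. broker supervision audit 360 days ago vs limit 365 → met
3. trust account balance $5,000 < $10,000 → not met
4. days trust account out of balance 15 > 9 → not met
5. licensed associate brokers 1 < 3 → not met
6. condition 'manages rental property' holds; trust-account reconciliation 680 days ago vs limit 730 → met
7. fair-housing poster present → met
8. condition 'operates branch offices' does not hold → requirement n/a → met
9. condition 'holds client earnest money' holds; brokerage license absent → not met
Not met: 1, 3, 4, 5, 9

1, 3, 4, 5, 9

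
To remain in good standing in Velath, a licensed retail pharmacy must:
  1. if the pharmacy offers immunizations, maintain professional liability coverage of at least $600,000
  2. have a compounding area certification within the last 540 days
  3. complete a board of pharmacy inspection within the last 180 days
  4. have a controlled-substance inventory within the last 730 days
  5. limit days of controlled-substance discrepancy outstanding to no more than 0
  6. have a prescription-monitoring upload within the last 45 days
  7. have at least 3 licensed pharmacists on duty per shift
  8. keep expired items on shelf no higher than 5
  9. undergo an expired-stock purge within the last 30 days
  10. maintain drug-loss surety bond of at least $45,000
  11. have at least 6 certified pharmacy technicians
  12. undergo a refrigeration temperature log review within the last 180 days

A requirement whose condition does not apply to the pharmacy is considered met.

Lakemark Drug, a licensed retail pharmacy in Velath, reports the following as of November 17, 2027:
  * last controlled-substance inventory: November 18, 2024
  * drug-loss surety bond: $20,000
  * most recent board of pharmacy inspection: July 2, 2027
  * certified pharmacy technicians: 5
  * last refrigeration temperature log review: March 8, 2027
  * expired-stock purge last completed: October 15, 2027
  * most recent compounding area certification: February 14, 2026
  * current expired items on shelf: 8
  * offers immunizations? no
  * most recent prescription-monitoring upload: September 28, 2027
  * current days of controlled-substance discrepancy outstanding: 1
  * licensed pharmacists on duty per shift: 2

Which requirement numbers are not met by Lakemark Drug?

1. condition 'offers immunizations' does not hold → requirement n/a → met
2. compounding area certification 641 days ago vs limit 540 → not met
3. board of pharmacy inspection 138 days ago vs limit 180 → met
4. controlled-substance inventory 1094 days ago vs limit 730 → not met
5. days of controlled-substance discrepancy outstanding 1 > 0 → not met
6. prescription-monitoring upload 50 days ago vs limit 45 → not met
7. licensed pharmacists on duty per shift 2 < 3 → not met
8. expired items on shelf 8 > 5 → not met
9. expired-stock purge 33 days ago vs limit 30 → not met
10. drug-loss surety bond $20,000 < $45,000 → not met
11. certified pharmacy technicians 5 < 6 → not met
12. refrigeration temperature log review 254 days ago vs limit 180 → not met
Not met: 2, 4, 5, 6, 7, 8, 9, 10, 11, 12

2, 4, 5, 6, 7, 8, 9, 10, 11, 12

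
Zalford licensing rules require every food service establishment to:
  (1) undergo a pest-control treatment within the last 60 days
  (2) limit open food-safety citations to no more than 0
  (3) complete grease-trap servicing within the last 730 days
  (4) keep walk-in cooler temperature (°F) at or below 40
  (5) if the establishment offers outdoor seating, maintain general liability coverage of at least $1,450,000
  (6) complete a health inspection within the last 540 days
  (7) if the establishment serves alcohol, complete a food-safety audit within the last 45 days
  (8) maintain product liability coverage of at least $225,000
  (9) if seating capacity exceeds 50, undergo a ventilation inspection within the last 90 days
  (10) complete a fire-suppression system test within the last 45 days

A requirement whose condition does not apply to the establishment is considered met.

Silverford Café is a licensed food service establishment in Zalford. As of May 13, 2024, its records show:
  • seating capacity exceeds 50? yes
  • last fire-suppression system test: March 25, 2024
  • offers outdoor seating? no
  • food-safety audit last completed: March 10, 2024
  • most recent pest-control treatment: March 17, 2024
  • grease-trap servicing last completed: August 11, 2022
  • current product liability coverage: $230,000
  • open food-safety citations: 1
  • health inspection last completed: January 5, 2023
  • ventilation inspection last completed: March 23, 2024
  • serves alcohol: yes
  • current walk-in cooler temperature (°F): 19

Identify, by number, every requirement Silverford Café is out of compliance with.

1. pest-control treatment 57 days ago vs limit 60 → met
2. open food-safety citations 1 > 0 → not met
3. grease-trap servicing 641 days ago vs limit 730 → met
4. walk-in cooler temperature (°F) 19 ≤ 40 → met
5. condition 'offers outdoor seating' does not hold → requirement n/a → met
6. health inspection 494 days ago vs limit 540 → met
7. condition 'serves alcohol' holds; food-safety audit 64 days ago vs limit 45 → not met
8. product liability coverage $230,000 ≥ $225,000 → met
9. condition 'seating capacity exceeds 50' holds; ventilation inspection 51 days ago vs limit 90 → met
10. fire-suppression system test 49 days ago vs limit 45 → not met
Not met: 2, 7, 10

2, 7, 10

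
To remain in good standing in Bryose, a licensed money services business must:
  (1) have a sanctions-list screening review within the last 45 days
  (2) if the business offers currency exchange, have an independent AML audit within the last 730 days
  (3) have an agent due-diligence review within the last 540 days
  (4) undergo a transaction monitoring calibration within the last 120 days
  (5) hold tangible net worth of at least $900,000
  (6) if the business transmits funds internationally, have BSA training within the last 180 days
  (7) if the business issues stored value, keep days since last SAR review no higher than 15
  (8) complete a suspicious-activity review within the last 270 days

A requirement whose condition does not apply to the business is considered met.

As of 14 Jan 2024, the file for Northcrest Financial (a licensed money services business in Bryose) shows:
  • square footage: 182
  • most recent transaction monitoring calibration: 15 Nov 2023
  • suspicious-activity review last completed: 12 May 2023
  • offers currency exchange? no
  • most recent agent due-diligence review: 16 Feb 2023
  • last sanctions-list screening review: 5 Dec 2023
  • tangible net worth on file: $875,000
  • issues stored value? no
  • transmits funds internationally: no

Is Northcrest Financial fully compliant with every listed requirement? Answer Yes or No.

1. sanctions-list screening review 40 days ago vs limit 45 → met
2. condition 'offers currency exchange' does not hold → requirement n/a → met
3. agent due-diligence review 332 days ago vs limit 540 → met
4. transaction monitoring calibration 60 days ago vs limit 120 → met
5. tangible net worth $875,000 < $900,000 → not met
6. condition 'transmits funds internationally' does not hold → requirement n/a → met
7. condition 'issues stored value' does not hold → requirement n/a → met
8. suspicious-activity review 247 days ago vs limit 270 → met
Not met: 5

No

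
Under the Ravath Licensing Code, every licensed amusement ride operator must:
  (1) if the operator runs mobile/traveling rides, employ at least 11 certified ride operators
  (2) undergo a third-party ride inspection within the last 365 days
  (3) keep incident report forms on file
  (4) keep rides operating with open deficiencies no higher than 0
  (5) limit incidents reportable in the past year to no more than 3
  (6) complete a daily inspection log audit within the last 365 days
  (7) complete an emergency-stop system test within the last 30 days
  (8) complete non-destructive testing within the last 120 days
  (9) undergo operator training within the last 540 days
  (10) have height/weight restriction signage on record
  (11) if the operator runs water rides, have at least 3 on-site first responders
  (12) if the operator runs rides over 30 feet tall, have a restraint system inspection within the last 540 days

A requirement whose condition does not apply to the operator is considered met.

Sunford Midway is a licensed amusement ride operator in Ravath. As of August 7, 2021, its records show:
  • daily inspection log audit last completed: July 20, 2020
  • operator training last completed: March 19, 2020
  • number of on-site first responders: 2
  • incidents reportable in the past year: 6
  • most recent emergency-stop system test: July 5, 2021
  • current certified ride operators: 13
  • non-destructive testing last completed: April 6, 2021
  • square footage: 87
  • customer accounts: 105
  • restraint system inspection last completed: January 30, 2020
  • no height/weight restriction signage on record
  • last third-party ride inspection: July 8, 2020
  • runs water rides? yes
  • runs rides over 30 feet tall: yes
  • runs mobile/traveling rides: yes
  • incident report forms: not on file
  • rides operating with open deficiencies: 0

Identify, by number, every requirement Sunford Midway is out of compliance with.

1. condition 'runs mobile/traveling rides' holds; certified ride operators 13 ≥ 11 → met
2. third-party ride inspection 395 days ago vs limit 365 → not met
3. incident report forms absent → not met
4. rides operating with open deficiencies 0 ≤ 0 → met
5. incidents reportable in the past year 6 > 3 → not met
6. daily inspection log audit 383 days ago vs limit 365 → not met
7. emergency-stop system test 33 days ago vs limit 30 → not met
8. non-destructive testing 123 days ago vs limit 120 → not met
9. operator training 506 days ago vs limit 540 → met
10. height/weight restriction signage absent → not met
11. condition 'runs water rides' holds; on-site first responders 2 < 3 → not met
12. condition 'runs rides over 30 feet tall' holds; restraint system inspection 555 days ago vs limit 540 → not met
Not met: 2, 3, 5, 6, 7, 8, 10, 11, 12

2, 3, 5, 6, 7, 8, 10, 11, 12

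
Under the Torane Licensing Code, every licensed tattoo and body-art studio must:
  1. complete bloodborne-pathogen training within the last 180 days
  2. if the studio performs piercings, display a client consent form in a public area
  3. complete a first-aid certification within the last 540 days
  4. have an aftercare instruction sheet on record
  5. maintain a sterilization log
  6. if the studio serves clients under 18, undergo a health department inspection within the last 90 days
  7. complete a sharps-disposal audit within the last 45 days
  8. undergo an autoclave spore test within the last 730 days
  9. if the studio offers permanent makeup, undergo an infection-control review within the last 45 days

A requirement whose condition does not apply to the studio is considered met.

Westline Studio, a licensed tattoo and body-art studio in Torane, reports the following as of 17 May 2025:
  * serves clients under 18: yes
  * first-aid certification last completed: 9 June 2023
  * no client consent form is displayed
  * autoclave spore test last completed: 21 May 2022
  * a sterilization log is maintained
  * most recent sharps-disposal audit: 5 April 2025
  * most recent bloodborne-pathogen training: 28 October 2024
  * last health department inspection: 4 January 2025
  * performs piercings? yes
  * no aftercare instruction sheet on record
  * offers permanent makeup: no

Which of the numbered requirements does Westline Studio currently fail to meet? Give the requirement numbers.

1. bloodborne-pathogen training 201 days ago vs limit 180 → not met
2. condition 'performs piercings' holds; client consent form absent → not met
3. first-aid certification 708 days ago vs limit 540 → not met
4. aftercare instruction sheet absent → not met
5. sterilization log present → met
6. condition 'serves clients under 18' holds; health department inspection 133 days ago vs limit 90 → not met
7. sharps-disposal audit 42 days ago vs limit 45 → met
8. autoclave spore test 1092 days ago vs limit 730 → not met
9. condition 'offers permanent makeup' does not hold → requirement n/a → met
Not met: 1, 2, 3, 4, 6, 8

1, 2, 3, 4, 6, 8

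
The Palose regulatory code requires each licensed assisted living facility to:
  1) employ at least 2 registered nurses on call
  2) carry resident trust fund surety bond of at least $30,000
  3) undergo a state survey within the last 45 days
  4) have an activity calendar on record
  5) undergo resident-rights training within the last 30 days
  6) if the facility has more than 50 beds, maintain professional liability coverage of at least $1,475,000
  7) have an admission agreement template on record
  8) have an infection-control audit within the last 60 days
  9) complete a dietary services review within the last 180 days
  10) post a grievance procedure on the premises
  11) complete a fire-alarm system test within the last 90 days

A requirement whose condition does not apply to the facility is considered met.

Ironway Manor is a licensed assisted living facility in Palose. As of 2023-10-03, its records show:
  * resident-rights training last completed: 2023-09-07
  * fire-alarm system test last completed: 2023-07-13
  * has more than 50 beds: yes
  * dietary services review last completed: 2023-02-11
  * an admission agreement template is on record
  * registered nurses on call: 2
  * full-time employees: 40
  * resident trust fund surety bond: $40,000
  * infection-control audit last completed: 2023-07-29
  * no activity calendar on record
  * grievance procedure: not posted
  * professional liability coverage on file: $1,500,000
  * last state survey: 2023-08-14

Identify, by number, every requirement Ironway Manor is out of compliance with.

3, 4, 8, 9, 10

1. registered nurses on call 2 ≥ 2 → met
2. resident trust fund surety bond $40,000 ≥ $30,000 → met
3. state survey 50 days ago vs limit 45 → not met
4. activity calendar absent → not met
5. resident-rights training 26 days ago vs limit 30 → met
6. condition 'has more than 50 beds' holds; professional liability coverage $1,500,000 ≥ $1,475,000 → met
7. admission agreement template present → met
8. infection-control audit 66 days ago vs limit 60 → not met
9. dietary services review 234 days ago vs limit 180 → not met
10. grievance procedure absent → not met
11. fire-alarm system test 82 days ago vs limit 90 → met
Not met: 3, 4, 8, 9, 10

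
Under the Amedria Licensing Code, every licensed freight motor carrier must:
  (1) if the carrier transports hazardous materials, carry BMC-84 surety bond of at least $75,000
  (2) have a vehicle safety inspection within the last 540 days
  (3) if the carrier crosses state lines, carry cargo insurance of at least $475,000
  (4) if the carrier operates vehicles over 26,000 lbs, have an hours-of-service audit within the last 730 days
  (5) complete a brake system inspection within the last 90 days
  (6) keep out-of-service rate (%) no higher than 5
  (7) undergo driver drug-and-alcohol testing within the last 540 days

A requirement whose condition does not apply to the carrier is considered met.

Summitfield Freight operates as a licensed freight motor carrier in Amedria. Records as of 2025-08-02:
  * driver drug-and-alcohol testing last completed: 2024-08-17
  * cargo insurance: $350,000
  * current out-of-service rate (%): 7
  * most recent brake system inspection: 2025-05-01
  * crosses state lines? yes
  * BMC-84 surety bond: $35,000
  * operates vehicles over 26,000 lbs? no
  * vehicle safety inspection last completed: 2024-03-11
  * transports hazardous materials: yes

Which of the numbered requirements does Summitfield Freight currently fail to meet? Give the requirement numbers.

1. condition 'transports hazardous materials' holds; BMC-84 surety bond $35,000 < $75,000 → not met
2. vehicle safety inspection 509 days ago vs limit 540 → met
3. condition 'crosses state lines' holds; cargo insurance $350,000 < $475,000 → not met
4. condition 'operates vehicles over 26,000 lbs' does not hold → requirement n/a → met
5. brake system inspection 93 days ago vs limit 90 → not met
6. out-of-service rate (%) 7 > 5 → not met
7. driver drug-and-alcohol testing 350 days ago vs limit 540 → met
Not met: 1, 3, 5, 6

1, 3, 5, 6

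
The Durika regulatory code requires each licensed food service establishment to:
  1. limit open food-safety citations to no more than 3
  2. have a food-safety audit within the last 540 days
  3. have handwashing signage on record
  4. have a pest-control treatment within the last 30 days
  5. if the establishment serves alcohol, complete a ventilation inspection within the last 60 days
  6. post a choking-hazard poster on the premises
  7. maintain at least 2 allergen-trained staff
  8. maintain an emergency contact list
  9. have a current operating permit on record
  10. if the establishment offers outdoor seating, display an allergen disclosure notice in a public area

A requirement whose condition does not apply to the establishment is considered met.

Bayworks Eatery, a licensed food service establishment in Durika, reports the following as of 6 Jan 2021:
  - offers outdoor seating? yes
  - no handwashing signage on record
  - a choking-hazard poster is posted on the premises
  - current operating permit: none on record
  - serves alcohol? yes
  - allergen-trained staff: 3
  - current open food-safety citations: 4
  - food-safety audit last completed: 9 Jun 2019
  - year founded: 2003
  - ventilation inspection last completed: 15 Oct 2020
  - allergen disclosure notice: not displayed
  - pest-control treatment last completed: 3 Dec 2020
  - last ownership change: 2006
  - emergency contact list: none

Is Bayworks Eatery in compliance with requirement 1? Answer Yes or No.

1. open food-safety citations 4 > 3 → not met

No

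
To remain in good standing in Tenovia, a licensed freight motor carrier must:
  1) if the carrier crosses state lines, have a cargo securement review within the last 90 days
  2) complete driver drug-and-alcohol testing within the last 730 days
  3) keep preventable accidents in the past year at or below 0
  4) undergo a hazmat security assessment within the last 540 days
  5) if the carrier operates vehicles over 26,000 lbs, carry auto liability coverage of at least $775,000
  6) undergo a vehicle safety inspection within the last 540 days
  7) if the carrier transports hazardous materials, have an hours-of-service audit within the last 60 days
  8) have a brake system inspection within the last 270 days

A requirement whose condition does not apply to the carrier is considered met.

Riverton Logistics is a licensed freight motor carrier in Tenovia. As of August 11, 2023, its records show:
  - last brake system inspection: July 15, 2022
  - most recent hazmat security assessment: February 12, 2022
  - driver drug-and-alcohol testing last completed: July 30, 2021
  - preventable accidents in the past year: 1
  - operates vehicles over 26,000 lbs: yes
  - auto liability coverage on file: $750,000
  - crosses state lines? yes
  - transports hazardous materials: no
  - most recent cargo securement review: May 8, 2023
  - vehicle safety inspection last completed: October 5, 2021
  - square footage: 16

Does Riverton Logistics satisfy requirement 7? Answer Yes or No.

Yes

7. condition 'transports hazardous materials' does not hold → requirement n/a → met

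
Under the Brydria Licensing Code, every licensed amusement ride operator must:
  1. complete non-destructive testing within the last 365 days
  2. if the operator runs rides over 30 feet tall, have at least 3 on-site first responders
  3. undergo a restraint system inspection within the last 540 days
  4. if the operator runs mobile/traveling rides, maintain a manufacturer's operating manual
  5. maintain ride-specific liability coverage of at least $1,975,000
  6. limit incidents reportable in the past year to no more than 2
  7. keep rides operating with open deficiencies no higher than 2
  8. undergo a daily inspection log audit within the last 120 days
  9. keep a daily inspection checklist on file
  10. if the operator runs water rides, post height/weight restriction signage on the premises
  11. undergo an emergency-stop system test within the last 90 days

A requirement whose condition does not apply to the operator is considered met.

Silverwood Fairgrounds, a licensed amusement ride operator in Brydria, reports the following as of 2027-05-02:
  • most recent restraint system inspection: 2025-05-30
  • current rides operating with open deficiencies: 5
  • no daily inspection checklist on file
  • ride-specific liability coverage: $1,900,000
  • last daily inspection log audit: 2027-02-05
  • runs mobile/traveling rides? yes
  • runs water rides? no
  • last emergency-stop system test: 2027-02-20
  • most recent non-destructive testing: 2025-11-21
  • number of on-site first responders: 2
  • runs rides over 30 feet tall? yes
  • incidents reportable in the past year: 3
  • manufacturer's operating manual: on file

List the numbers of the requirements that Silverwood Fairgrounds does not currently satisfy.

1. non-destructive testing 527 days ago vs limit 365 → not met
2. condition 'runs rides over 30 feet tall' holds; on-site first responders 2 < 3 → not met
3. restraint system inspection 702 days ago vs limit 540 → not met
4. condition 'runs mobile/traveling rides' holds; manufacturer's operating manual present → met
5. ride-specific liability coverage $1,900,000 < $1,975,000 → not met
6. incidents reportable in the past year 3 > 2 → not met
7. rides operating with open deficiencies 5 > 2 → not met
8. daily inspection log audit 86 days ago vs limit 120 → met
9. daily inspection checklist absent → not met
10. condition 'runs water rides' does not hold → requirement n/a → met
11. emergency-stop system test 71 days ago vs limit 90 → met
Not met: 1, 2, 3, 5, 6, 7, 9

1, 2, 3, 5, 6, 7, 9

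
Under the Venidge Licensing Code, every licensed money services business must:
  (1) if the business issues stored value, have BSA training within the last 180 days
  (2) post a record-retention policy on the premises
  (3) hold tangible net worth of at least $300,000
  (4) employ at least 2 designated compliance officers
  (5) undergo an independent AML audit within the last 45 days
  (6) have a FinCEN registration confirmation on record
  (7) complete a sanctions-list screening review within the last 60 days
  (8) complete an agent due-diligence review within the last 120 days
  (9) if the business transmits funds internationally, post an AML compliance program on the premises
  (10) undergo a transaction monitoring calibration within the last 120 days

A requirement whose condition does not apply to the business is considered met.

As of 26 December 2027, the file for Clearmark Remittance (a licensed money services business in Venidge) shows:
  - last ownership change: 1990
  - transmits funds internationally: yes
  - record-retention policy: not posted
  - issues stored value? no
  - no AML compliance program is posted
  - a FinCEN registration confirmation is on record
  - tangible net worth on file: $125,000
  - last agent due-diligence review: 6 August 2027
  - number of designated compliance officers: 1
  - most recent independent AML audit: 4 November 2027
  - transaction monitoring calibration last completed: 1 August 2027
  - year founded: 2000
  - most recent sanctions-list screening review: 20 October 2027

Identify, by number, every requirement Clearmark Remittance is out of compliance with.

1. condition 'issues stored value' does not hold → requirement n/a → met
2. record-retention policy absent → not met
3. tangible net worth $125,000 < $300,000 → not met
4. designated compliance officers 1 < 2 → not met
5. independent AML audit 52 days ago vs limit 45 → not met
6. FinCEN registration confirmation present → met
7. sanctions-list screening review 67 days ago vs limit 60 → not met
8. agent due-diligence review 142 days ago vs limit 120 → not met
9. condition 'transmits funds internationally' holds; AML compliance program absent → not met
10. transaction monitoring calibration 147 days ago vs limit 120 → not met
Not met: 2, 3, 4, 5, 7, 8, 9, 10

2, 3, 4, 5, 7, 8, 9, 10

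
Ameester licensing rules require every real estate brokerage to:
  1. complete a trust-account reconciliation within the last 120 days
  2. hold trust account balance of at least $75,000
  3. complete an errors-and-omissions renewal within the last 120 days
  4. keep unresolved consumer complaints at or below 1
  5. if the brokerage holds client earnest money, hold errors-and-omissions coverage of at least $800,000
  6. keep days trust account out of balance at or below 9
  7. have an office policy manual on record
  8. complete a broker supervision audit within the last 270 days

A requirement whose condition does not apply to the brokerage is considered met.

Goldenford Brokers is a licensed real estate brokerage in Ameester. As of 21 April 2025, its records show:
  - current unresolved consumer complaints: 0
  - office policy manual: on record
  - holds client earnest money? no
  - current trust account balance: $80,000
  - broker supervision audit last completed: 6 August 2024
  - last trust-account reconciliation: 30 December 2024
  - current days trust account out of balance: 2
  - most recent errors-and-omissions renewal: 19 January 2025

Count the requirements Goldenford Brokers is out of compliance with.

0

1. trust-account reconciliation 112 days ago vs limit 120 → met
2. trust account balance $80,000 ≥ $75,000 → met
3. errors-and-omissions renewal 92 days ago vs limit 120 → met
4. unresolved consumer complaints 0 ≤ 1 → met
5. condition 'holds client earnest money' does not hold → requirement n/a → met
6. days trust account out of balance 2 ≤ 9 → met
7. office policy manual present → met
8. broker supervision audit 258 days ago vs limit 270 → met
Not met: 0 of 8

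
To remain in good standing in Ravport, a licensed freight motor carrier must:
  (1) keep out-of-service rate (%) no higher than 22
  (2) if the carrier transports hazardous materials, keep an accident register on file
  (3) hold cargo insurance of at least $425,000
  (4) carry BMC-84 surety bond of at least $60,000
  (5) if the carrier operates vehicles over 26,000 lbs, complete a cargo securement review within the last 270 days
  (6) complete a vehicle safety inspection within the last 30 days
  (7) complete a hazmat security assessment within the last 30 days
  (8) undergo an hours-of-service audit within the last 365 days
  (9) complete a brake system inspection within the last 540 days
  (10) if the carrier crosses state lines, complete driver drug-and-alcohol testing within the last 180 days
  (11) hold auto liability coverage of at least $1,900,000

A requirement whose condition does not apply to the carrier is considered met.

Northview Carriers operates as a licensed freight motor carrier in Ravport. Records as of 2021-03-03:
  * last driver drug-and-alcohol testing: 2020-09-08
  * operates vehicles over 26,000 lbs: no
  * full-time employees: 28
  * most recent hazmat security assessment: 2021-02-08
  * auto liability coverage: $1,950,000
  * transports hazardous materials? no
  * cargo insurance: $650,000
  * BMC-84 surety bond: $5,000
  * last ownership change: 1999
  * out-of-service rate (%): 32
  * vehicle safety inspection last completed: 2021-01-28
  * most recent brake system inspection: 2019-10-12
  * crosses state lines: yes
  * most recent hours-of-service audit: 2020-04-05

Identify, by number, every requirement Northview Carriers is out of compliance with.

1. out-of-service rate (%) 32 > 22 → not met
2. condition 'transports hazardous materials' does not hold → requirement n/a → met
3. cargo insurance $650,000 ≥ $425,000 → met
4. BMC-84 surety bond $5,000 < $60,000 → not met
5. condition 'operates vehicles over 26,000 lbs' does not hold → requirement n/a → met
6. vehicle safety inspection 34 days ago vs limit 30 → not met
7. hazmat security assessment 23 days ago vs limit 30 → met
8. hours-of-service audit 332 days ago vs limit 365 → met
9. brake system inspection 508 days ago vs limit 540 → met
10. condition 'crosses state lines' holds; driver drug-and-alcohol testing 176 days ago vs limit 180 → met
11. auto liability coverage $1,950,000 ≥ $1,900,000 → met
Not met: 1, 4, 6

1, 4, 6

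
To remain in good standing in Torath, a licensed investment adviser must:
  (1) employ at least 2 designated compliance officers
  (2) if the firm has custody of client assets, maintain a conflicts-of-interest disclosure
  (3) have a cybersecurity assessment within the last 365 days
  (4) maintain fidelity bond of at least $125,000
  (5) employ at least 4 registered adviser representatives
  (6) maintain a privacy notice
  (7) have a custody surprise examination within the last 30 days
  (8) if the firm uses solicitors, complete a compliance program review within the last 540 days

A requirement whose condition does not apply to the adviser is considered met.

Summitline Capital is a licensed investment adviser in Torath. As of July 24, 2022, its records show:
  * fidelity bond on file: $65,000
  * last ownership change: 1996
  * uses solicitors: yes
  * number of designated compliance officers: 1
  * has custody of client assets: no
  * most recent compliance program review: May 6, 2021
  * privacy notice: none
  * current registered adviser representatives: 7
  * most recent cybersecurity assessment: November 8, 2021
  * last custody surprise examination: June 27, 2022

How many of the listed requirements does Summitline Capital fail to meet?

1. designated compliance officers 1 < 2 → not met
2. condition 'has custody of client assets' does not hold → requirement n/a → met
3. cybersecurity assessment 258 days ago vs limit 365 → met
4. fidelity bond $65,000 < $125,000 → not met
5. registered adviser representatives 7 ≥ 4 → met
6. privacy notice absent → not met
7. custody surprise examination 27 days ago vs limit 30 → met
8. condition 'uses solicitors' holds; compliance program review 444 days ago vs limit 540 → met
Not met: 3 of 8

3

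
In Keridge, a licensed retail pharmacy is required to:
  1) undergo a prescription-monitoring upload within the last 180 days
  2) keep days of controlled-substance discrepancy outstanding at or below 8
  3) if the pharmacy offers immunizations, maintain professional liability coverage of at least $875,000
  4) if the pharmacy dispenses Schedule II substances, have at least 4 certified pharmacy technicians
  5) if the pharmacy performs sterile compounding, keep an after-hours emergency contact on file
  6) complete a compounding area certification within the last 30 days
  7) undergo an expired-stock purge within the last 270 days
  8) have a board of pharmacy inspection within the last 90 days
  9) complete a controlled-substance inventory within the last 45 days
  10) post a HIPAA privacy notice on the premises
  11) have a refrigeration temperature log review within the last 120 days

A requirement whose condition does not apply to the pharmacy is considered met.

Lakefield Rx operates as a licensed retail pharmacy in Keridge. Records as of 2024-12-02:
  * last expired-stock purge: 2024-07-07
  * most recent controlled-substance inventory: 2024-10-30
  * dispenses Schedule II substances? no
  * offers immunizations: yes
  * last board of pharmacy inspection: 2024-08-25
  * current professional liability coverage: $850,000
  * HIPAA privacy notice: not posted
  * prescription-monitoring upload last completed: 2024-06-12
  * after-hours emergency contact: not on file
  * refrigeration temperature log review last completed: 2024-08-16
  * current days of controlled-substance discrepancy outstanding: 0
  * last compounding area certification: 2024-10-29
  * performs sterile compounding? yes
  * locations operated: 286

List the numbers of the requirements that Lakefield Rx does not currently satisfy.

1. prescription-monitoring upload 173 days ago vs limit 180 → met
2. days of controlled-substance discrepancy outstanding 0 ≤ 8 → met
3. condition 'offers immunizations' holds; professional liability coverage $850,000 < $875,000 → not met
4. condition 'dispenses Schedule II substances' does not hold → requirement n/a → met
5. condition 'performs sterile compounding' holds; after-hours emergency contact absent → not met
6. compounding area certification 34 days ago vs limit 30 → not met
7. expired-stock purge 148 days ago vs limit 270 → met
8. board of pharmacy inspection 99 days ago vs limit 90 → not met
9. controlled-substance inventory 33 days ago vs limit 45 → met
10. HIPAA privacy notice absent → not met
11. refrigeration temperature log review 108 days ago vs limit 120 → met
Not met: 3, 5, 6, 8, 10

3, 5, 6, 8, 10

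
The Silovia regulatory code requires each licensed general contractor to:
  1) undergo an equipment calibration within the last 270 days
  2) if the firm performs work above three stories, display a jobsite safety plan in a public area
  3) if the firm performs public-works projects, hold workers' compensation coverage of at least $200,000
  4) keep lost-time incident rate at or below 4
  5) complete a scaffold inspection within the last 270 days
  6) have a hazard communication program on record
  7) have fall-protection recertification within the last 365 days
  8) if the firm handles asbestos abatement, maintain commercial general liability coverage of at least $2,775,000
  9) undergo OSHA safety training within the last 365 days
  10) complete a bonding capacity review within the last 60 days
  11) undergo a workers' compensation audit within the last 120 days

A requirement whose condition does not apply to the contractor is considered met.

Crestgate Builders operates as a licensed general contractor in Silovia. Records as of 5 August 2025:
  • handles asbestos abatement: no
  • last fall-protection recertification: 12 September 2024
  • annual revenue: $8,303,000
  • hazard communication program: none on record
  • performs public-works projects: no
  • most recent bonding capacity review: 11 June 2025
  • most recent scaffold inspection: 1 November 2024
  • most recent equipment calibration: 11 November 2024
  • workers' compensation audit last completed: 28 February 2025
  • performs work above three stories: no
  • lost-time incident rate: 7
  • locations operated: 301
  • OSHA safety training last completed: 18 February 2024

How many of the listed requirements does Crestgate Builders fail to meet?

1. equipment calibration 267 days ago vs limit 270 → met
2. condition 'performs work above three stories' does not hold → requirement n/a → met
3. condition 'performs public-works projects' does not hold → requirement n/a → met
4. lost-time incident rate 7 > 4 → not met
5. scaffold inspection 277 days ago vs limit 270 → not met
6. hazard communication program absent → not met
7. fall-protection recertification 327 days ago vs limit 365 → met
8. condition 'handles asbestos abatement' does not hold → requirement n/a → met
9. OSHA safety training 534 days ago vs limit 365 → not met
10. bonding capacity review 55 days ago vs limit 60 → met
11. workers' compensation audit 158 days ago vs limit 120 → not met
Not met: 5 of 11

5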